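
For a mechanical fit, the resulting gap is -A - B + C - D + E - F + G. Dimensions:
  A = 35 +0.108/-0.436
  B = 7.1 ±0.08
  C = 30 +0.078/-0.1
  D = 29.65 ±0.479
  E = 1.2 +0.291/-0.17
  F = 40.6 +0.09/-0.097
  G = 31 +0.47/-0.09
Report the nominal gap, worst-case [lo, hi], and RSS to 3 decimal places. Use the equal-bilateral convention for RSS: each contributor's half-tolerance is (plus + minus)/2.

Stack each dimension's contribution:
  -A: nom -35.000 → Σnom=-35.000; wc +0.436/-0.108 → slack +0.436/-0.108; half-tol=0.272, Σhalf²=0.073984
  -B: nom -7.100 → Σnom=-42.100; wc +0.080/-0.080 → slack +0.516/-0.188; half-tol=0.080, Σhalf²=0.080384
  +C: nom +30.000 → Σnom=-12.100; wc +0.078/-0.100 → slack +0.594/-0.288; half-tol=0.089, Σhalf²=0.088305
  -D: nom -29.650 → Σnom=-41.750; wc +0.479/-0.479 → slack +1.073/-0.767; half-tol=0.479, Σhalf²=0.317746
  +E: nom +1.200 → Σnom=-40.550; wc +0.291/-0.170 → slack +1.364/-0.937; half-tol=0.230, Σhalf²=0.370876
  -F: nom -40.600 → Σnom=-81.150; wc +0.097/-0.090 → slack +1.461/-1.027; half-tol=0.093, Σhalf²=0.379618
  +G: nom +31.000 → Σnom=-50.150; wc +0.470/-0.090 → slack +1.931/-1.117; half-tol=0.280, Σhalf²=0.458018
Nominal = -50.150. Worst-case = [-50.150 - 1.117, -50.150 + 1.931] = [-51.267, -48.219]. RSS = √0.458018 = 0.677.

nominal=-50.150 wc=[-51.267,-48.219] rss=0.677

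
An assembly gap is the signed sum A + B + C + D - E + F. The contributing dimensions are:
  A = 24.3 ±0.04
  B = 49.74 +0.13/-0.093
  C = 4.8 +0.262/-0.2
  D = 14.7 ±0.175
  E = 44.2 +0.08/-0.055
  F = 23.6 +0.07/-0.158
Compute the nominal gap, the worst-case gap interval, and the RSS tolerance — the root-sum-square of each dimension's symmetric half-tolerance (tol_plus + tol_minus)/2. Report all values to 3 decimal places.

nominal=72.940 wc=[72.194,73.672] rss=0.340

Stack each dimension's contribution:
  +A: nom +24.300 → Σnom=24.300; wc +0.040/-0.040 → slack +0.040/-0.040; half-tol=0.040, Σhalf²=0.001600
  +B: nom +49.740 → Σnom=74.040; wc +0.130/-0.093 → slack +0.170/-0.133; half-tol=0.112, Σhalf²=0.014032
  +C: nom +4.800 → Σnom=78.840; wc +0.262/-0.200 → slack +0.432/-0.333; half-tol=0.231, Σhalf²=0.067393
  +D: nom +14.700 → Σnom=93.540; wc +0.175/-0.175 → slack +0.607/-0.508; half-tol=0.175, Σhalf²=0.098018
  -E: nom -44.200 → Σnom=49.340; wc +0.055/-0.080 → slack +0.662/-0.588; half-tol=0.068, Σhalf²=0.102574
  +F: nom +23.600 → Σnom=72.940; wc +0.070/-0.158 → slack +0.732/-0.746; half-tol=0.114, Σhalf²=0.115570
Nominal = 72.940. Worst-case = [72.940 - 0.746, 72.940 + 0.732] = [72.194, 73.672]. RSS = √0.115570 = 0.340.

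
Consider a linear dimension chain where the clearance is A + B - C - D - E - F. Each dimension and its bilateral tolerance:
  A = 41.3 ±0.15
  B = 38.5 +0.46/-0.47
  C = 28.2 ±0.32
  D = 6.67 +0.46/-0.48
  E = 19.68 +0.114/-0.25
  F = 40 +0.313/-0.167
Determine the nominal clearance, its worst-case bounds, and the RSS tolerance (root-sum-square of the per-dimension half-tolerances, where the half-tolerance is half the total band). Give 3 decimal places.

Stack each dimension's contribution:
  +A: nom +41.300 → Σnom=41.300; wc +0.150/-0.150 → slack +0.150/-0.150; half-tol=0.150, Σhalf²=0.022500
  +B: nom +38.500 → Σnom=79.800; wc +0.460/-0.470 → slack +0.610/-0.620; half-tol=0.465, Σhalf²=0.238725
  -C: nom -28.200 → Σnom=51.600; wc +0.320/-0.320 → slack +0.930/-0.940; half-tol=0.320, Σhalf²=0.341125
  -D: nom -6.670 → Σnom=44.930; wc +0.480/-0.460 → slack +1.410/-1.400; half-tol=0.470, Σhalf²=0.562025
  -E: nom -19.680 → Σnom=25.250; wc +0.250/-0.114 → slack +1.660/-1.514; half-tol=0.182, Σhalf²=0.595149
  -F: nom -40.000 → Σnom=-14.750; wc +0.167/-0.313 → slack +1.827/-1.827; half-tol=0.240, Σhalf²=0.652749
Nominal = -14.750. Worst-case = [-14.750 - 1.827, -14.750 + 1.827] = [-16.577, -12.923]. RSS = √0.652749 = 0.808.

nominal=-14.750 wc=[-16.577,-12.923] rss=0.808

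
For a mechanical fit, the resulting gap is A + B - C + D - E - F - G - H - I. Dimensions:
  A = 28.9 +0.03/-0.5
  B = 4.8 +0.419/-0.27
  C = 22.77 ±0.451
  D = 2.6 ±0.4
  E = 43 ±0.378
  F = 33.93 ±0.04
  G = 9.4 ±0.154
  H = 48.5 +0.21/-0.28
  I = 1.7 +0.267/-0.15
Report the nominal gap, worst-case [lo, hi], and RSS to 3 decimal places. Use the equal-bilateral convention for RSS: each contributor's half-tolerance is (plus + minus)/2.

nominal=-123.000 wc=[-125.670,-120.698] rss=0.908

Stack each dimension's contribution:
  +A: nom +28.900 → Σnom=28.900; wc +0.030/-0.500 → slack +0.030/-0.500; half-tol=0.265, Σhalf²=0.070225
  +B: nom +4.800 → Σnom=33.700; wc +0.419/-0.270 → slack +0.449/-0.770; half-tol=0.345, Σhalf²=0.188905
  -C: nom -22.770 → Σnom=10.930; wc +0.451/-0.451 → slack +0.900/-1.221; half-tol=0.451, Σhalf²=0.392306
  +D: nom +2.600 → Σnom=13.530; wc +0.400/-0.400 → slack +1.300/-1.621; half-tol=0.400, Σhalf²=0.552306
  -E: nom -43.000 → Σnom=-29.470; wc +0.378/-0.378 → slack +1.678/-1.999; half-tol=0.378, Σhalf²=0.695190
  -F: nom -33.930 → Σnom=-63.400; wc +0.040/-0.040 → slack +1.718/-2.039; half-tol=0.040, Σhalf²=0.696790
  -G: nom -9.400 → Σnom=-72.800; wc +0.154/-0.154 → slack +1.872/-2.193; half-tol=0.154, Σhalf²=0.720506
  -H: nom -48.500 → Σnom=-121.300; wc +0.280/-0.210 → slack +2.152/-2.403; half-tol=0.245, Σhalf²=0.780531
  -I: nom -1.700 → Σnom=-123.000; wc +0.150/-0.267 → slack +2.302/-2.670; half-tol=0.209, Σhalf²=0.824003
Nominal = -123.000. Worst-case = [-123.000 - 2.670, -123.000 + 2.302] = [-125.670, -120.698]. RSS = √0.824003 = 0.908.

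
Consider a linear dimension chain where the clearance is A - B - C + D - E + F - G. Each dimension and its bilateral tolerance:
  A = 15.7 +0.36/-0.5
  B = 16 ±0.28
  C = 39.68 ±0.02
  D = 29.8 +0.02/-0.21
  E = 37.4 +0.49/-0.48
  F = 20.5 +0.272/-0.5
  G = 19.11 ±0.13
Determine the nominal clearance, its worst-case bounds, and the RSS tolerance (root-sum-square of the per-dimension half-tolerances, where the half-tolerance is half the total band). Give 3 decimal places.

nominal=-46.190 wc=[-48.320,-44.628] rss=0.823

Stack each dimension's contribution:
  +A: nom +15.700 → Σnom=15.700; wc +0.360/-0.500 → slack +0.360/-0.500; half-tol=0.430, Σhalf²=0.184900
  -B: nom -16.000 → Σnom=-0.300; wc +0.280/-0.280 → slack +0.640/-0.780; half-tol=0.280, Σhalf²=0.263300
  -C: nom -39.680 → Σnom=-39.980; wc +0.020/-0.020 → slack +0.660/-0.800; half-tol=0.020, Σhalf²=0.263700
  +D: nom +29.800 → Σnom=-10.180; wc +0.020/-0.210 → slack +0.680/-1.010; half-tol=0.115, Σhalf²=0.276925
  -E: nom -37.400 → Σnom=-47.580; wc +0.480/-0.490 → slack +1.160/-1.500; half-tol=0.485, Σhalf²=0.512150
  +F: nom +20.500 → Σnom=-27.080; wc +0.272/-0.500 → slack +1.432/-2.000; half-tol=0.386, Σhalf²=0.661146
  -G: nom -19.110 → Σnom=-46.190; wc +0.130/-0.130 → slack +1.562/-2.130; half-tol=0.130, Σhalf²=0.678046
Nominal = -46.190. Worst-case = [-46.190 - 2.130, -46.190 + 1.562] = [-48.320, -44.628]. RSS = √0.678046 = 0.823.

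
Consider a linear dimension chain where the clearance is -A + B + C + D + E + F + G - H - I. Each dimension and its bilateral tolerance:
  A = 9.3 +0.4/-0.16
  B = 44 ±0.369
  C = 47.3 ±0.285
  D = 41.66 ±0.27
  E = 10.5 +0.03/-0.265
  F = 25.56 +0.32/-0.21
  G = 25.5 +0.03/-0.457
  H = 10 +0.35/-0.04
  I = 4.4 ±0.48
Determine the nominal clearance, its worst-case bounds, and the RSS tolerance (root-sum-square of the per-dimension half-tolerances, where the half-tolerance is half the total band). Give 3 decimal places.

Stack each dimension's contribution:
  -A: nom -9.300 → Σnom=-9.300; wc +0.160/-0.400 → slack +0.160/-0.400; half-tol=0.280, Σhalf²=0.078400
  +B: nom +44.000 → Σnom=34.700; wc +0.369/-0.369 → slack +0.529/-0.769; half-tol=0.369, Σhalf²=0.214561
  +C: nom +47.300 → Σnom=82.000; wc +0.285/-0.285 → slack +0.814/-1.054; half-tol=0.285, Σhalf²=0.295786
  +D: nom +41.660 → Σnom=123.660; wc +0.270/-0.270 → slack +1.084/-1.324; half-tol=0.270, Σhalf²=0.368686
  +E: nom +10.500 → Σnom=134.160; wc +0.030/-0.265 → slack +1.114/-1.589; half-tol=0.148, Σhalf²=0.390442
  +F: nom +25.560 → Σnom=159.720; wc +0.320/-0.210 → slack +1.434/-1.799; half-tol=0.265, Σhalf²=0.460667
  +G: nom +25.500 → Σnom=185.220; wc +0.030/-0.457 → slack +1.464/-2.256; half-tol=0.243, Σhalf²=0.519960
  -H: nom -10.000 → Σnom=175.220; wc +0.040/-0.350 → slack +1.504/-2.606; half-tol=0.195, Σhalf²=0.557984
  -I: nom -4.400 → Σnom=170.820; wc +0.480/-0.480 → slack +1.984/-3.086; half-tol=0.480, Σhalf²=0.788385
Nominal = 170.820. Worst-case = [170.820 - 3.086, 170.820 + 1.984] = [167.734, 172.804]. RSS = √0.788385 = 0.888.

nominal=170.820 wc=[167.734,172.804] rss=0.888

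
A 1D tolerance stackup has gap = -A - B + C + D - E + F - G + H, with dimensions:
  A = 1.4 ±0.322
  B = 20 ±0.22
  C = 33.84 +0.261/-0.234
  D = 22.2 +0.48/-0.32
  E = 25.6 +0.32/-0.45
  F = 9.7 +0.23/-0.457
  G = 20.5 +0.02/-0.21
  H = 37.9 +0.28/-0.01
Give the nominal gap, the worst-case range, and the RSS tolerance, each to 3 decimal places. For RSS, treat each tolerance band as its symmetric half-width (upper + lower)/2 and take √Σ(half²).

Stack each dimension's contribution:
  -A: nom -1.400 → Σnom=-1.400; wc +0.322/-0.322 → slack +0.322/-0.322; half-tol=0.322, Σhalf²=0.103684
  -B: nom -20.000 → Σnom=-21.400; wc +0.220/-0.220 → slack +0.542/-0.542; half-tol=0.220, Σhalf²=0.152084
  +C: nom +33.840 → Σnom=12.440; wc +0.261/-0.234 → slack +0.803/-0.776; half-tol=0.247, Σhalf²=0.213340
  +D: nom +22.200 → Σnom=34.640; wc +0.480/-0.320 → slack +1.283/-1.096; half-tol=0.400, Σhalf²=0.373340
  -E: nom -25.600 → Σnom=9.040; wc +0.450/-0.320 → slack +1.733/-1.416; half-tol=0.385, Σhalf²=0.521565
  +F: nom +9.700 → Σnom=18.740; wc +0.230/-0.457 → slack +1.963/-1.873; half-tol=0.344, Σhalf²=0.639558
  -G: nom -20.500 → Σnom=-1.760; wc +0.210/-0.020 → slack +2.173/-1.893; half-tol=0.115, Σhalf²=0.652783
  +H: nom +37.900 → Σnom=36.140; wc +0.280/-0.010 → slack +2.453/-1.903; half-tol=0.145, Σhalf²=0.673808
Nominal = 36.140. Worst-case = [36.140 - 1.903, 36.140 + 2.453] = [34.237, 38.593]. RSS = √0.673808 = 0.821.

nominal=36.140 wc=[34.237,38.593] rss=0.821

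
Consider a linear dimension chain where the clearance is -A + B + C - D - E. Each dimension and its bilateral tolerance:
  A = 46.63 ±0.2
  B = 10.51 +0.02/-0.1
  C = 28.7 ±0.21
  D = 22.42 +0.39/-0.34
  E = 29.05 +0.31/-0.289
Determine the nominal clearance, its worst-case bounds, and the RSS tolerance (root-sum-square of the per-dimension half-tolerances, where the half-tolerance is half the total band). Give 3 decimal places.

nominal=-58.890 wc=[-60.100,-57.831] rss=0.557

Stack each dimension's contribution:
  -A: nom -46.630 → Σnom=-46.630; wc +0.200/-0.200 → slack +0.200/-0.200; half-tol=0.200, Σhalf²=0.040000
  +B: nom +10.510 → Σnom=-36.120; wc +0.020/-0.100 → slack +0.220/-0.300; half-tol=0.060, Σhalf²=0.043600
  +C: nom +28.700 → Σnom=-7.420; wc +0.210/-0.210 → slack +0.430/-0.510; half-tol=0.210, Σhalf²=0.087700
  -D: nom -22.420 → Σnom=-29.840; wc +0.340/-0.390 → slack +0.770/-0.900; half-tol=0.365, Σhalf²=0.220925
  -E: nom -29.050 → Σnom=-58.890; wc +0.289/-0.310 → slack +1.059/-1.210; half-tol=0.299, Σhalf²=0.310625
Nominal = -58.890. Worst-case = [-58.890 - 1.210, -58.890 + 1.059] = [-60.100, -57.831]. RSS = √0.310625 = 0.557.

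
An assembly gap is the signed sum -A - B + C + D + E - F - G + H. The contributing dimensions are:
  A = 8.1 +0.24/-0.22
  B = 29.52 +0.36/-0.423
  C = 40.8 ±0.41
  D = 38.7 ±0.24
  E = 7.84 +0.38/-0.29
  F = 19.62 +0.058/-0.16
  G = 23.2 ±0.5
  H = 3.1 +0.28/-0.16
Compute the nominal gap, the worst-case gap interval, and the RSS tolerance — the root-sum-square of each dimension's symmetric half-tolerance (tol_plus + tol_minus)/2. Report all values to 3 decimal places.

nominal=10.000 wc=[7.742,12.613] rss=0.924

Stack each dimension's contribution:
  -A: nom -8.100 → Σnom=-8.100; wc +0.220/-0.240 → slack +0.220/-0.240; half-tol=0.230, Σhalf²=0.052900
  -B: nom -29.520 → Σnom=-37.620; wc +0.423/-0.360 → slack +0.643/-0.600; half-tol=0.391, Σhalf²=0.206172
  +C: nom +40.800 → Σnom=3.180; wc +0.410/-0.410 → slack +1.053/-1.010; half-tol=0.410, Σhalf²=0.374272
  +D: nom +38.700 → Σnom=41.880; wc +0.240/-0.240 → slack +1.293/-1.250; half-tol=0.240, Σhalf²=0.431872
  +E: nom +7.840 → Σnom=49.720; wc +0.380/-0.290 → slack +1.673/-1.540; half-tol=0.335, Σhalf²=0.544097
  -F: nom -19.620 → Σnom=30.100; wc +0.160/-0.058 → slack +1.833/-1.598; half-tol=0.109, Σhalf²=0.555978
  -G: nom -23.200 → Σnom=6.900; wc +0.500/-0.500 → slack +2.333/-2.098; half-tol=0.500, Σhalf²=0.805978
  +H: nom +3.100 → Σnom=10.000; wc +0.280/-0.160 → slack +2.613/-2.258; half-tol=0.220, Σhalf²=0.854378
Nominal = 10.000. Worst-case = [10.000 - 2.258, 10.000 + 2.613] = [7.742, 12.613]. RSS = √0.854378 = 0.924.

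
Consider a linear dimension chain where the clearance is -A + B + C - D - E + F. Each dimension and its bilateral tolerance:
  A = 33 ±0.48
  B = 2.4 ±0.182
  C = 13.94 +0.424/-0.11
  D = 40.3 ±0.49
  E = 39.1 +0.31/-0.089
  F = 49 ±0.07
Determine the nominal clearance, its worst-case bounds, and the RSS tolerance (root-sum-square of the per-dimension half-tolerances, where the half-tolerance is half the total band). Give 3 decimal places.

Stack each dimension's contribution:
  -A: nom -33.000 → Σnom=-33.000; wc +0.480/-0.480 → slack +0.480/-0.480; half-tol=0.480, Σhalf²=0.230400
  +B: nom +2.400 → Σnom=-30.600; wc +0.182/-0.182 → slack +0.662/-0.662; half-tol=0.182, Σhalf²=0.263524
  +C: nom +13.940 → Σnom=-16.660; wc +0.424/-0.110 → slack +1.086/-0.772; half-tol=0.267, Σhalf²=0.334813
  -D: nom -40.300 → Σnom=-56.960; wc +0.490/-0.490 → slack +1.576/-1.262; half-tol=0.490, Σhalf²=0.574913
  -E: nom -39.100 → Σnom=-96.060; wc +0.089/-0.310 → slack +1.665/-1.572; half-tol=0.200, Σhalf²=0.614713
  +F: nom +49.000 → Σnom=-47.060; wc +0.070/-0.070 → slack +1.735/-1.642; half-tol=0.070, Σhalf²=0.619613
Nominal = -47.060. Worst-case = [-47.060 - 1.642, -47.060 + 1.735] = [-48.702, -45.325]. RSS = √0.619613 = 0.787.

nominal=-47.060 wc=[-48.702,-45.325] rss=0.787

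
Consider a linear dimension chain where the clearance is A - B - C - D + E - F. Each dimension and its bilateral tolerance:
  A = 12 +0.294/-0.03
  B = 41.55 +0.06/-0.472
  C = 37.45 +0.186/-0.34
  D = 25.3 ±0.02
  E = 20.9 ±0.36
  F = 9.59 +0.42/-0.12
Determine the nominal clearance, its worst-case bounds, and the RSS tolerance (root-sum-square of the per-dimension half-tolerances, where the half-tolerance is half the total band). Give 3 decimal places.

Stack each dimension's contribution:
  +A: nom +12.000 → Σnom=12.000; wc +0.294/-0.030 → slack +0.294/-0.030; half-tol=0.162, Σhalf²=0.026244
  -B: nom -41.550 → Σnom=-29.550; wc +0.472/-0.060 → slack +0.766/-0.090; half-tol=0.266, Σhalf²=0.097000
  -C: nom -37.450 → Σnom=-67.000; wc +0.340/-0.186 → slack +1.106/-0.276; half-tol=0.263, Σhalf²=0.166169
  -D: nom -25.300 → Σnom=-92.300; wc +0.020/-0.020 → slack +1.126/-0.296; half-tol=0.020, Σhalf²=0.166569
  +E: nom +20.900 → Σnom=-71.400; wc +0.360/-0.360 → slack +1.486/-0.656; half-tol=0.360, Σhalf²=0.296169
  -F: nom -9.590 → Σnom=-80.990; wc +0.120/-0.420 → slack +1.606/-1.076; half-tol=0.270, Σhalf²=0.369069
Nominal = -80.990. Worst-case = [-80.990 - 1.076, -80.990 + 1.606] = [-82.066, -79.384]. RSS = √0.369069 = 0.608.

nominal=-80.990 wc=[-82.066,-79.384] rss=0.608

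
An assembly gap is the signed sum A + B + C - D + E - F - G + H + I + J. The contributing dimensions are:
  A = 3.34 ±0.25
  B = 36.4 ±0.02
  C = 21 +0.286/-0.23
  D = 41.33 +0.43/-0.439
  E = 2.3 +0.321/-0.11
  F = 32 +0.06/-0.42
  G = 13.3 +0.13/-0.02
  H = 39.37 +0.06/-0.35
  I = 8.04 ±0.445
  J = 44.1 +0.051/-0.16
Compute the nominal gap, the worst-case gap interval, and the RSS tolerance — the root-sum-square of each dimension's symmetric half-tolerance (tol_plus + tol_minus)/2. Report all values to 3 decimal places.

Stack each dimension's contribution:
  +A: nom +3.340 → Σnom=3.340; wc +0.250/-0.250 → slack +0.250/-0.250; half-tol=0.250, Σhalf²=0.062500
  +B: nom +36.400 → Σnom=39.740; wc +0.020/-0.020 → slack +0.270/-0.270; half-tol=0.020, Σhalf²=0.062900
  +C: nom +21.000 → Σnom=60.740; wc +0.286/-0.230 → slack +0.556/-0.500; half-tol=0.258, Σhalf²=0.129464
  -D: nom -41.330 → Σnom=19.410; wc +0.439/-0.430 → slack +0.995/-0.930; half-tol=0.434, Σhalf²=0.318254
  +E: nom +2.300 → Σnom=21.710; wc +0.321/-0.110 → slack +1.316/-1.040; half-tol=0.215, Σhalf²=0.364694
  -F: nom -32.000 → Σnom=-10.290; wc +0.420/-0.060 → slack +1.736/-1.100; half-tol=0.240, Σhalf²=0.422294
  -G: nom -13.300 → Σnom=-23.590; wc +0.020/-0.130 → slack +1.756/-1.230; half-tol=0.075, Σhalf²=0.427919
  +H: nom +39.370 → Σnom=15.780; wc +0.060/-0.350 → slack +1.816/-1.580; half-tol=0.205, Σhalf²=0.469944
  +I: nom +8.040 → Σnom=23.820; wc +0.445/-0.445 → slack +2.261/-2.025; half-tol=0.445, Σhalf²=0.667969
  +J: nom +44.100 → Σnom=67.920; wc +0.051/-0.160 → slack +2.312/-2.185; half-tol=0.105, Σhalf²=0.679100
Nominal = 67.920. Worst-case = [67.920 - 2.185, 67.920 + 2.312] = [65.735, 70.232]. RSS = √0.679100 = 0.824.

nominal=67.920 wc=[65.735,70.232] rss=0.824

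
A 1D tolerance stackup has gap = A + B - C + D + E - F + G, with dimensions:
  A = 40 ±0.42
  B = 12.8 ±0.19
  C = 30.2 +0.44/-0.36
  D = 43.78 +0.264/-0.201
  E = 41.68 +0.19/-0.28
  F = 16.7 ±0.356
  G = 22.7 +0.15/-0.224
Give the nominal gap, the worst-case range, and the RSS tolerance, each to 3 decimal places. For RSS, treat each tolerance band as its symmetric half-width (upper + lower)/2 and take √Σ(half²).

nominal=114.060 wc=[111.949,115.990] rss=0.802

Stack each dimension's contribution:
  +A: nom +40.000 → Σnom=40.000; wc +0.420/-0.420 → slack +0.420/-0.420; half-tol=0.420, Σhalf²=0.176400
  +B: nom +12.800 → Σnom=52.800; wc +0.190/-0.190 → slack +0.610/-0.610; half-tol=0.190, Σhalf²=0.212500
  -C: nom -30.200 → Σnom=22.600; wc +0.360/-0.440 → slack +0.970/-1.050; half-tol=0.400, Σhalf²=0.372500
  +D: nom +43.780 → Σnom=66.380; wc +0.264/-0.201 → slack +1.234/-1.251; half-tol=0.233, Σhalf²=0.426556
  +E: nom +41.680 → Σnom=108.060; wc +0.190/-0.280 → slack +1.424/-1.531; half-tol=0.235, Σhalf²=0.481781
  -F: nom -16.700 → Σnom=91.360; wc +0.356/-0.356 → slack +1.780/-1.887; half-tol=0.356, Σhalf²=0.608517
  +G: nom +22.700 → Σnom=114.060; wc +0.150/-0.224 → slack +1.930/-2.111; half-tol=0.187, Σhalf²=0.643486
Nominal = 114.060. Worst-case = [114.060 - 2.111, 114.060 + 1.930] = [111.949, 115.990]. RSS = √0.643486 = 0.802.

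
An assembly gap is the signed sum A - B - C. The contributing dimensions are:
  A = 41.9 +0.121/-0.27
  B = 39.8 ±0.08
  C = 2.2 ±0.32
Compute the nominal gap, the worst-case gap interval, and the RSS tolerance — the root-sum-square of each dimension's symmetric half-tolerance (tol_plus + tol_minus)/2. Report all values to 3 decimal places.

Stack each dimension's contribution:
  +A: nom +41.900 → Σnom=41.900; wc +0.121/-0.270 → slack +0.121/-0.270; half-tol=0.196, Σhalf²=0.038220
  -B: nom -39.800 → Σnom=2.100; wc +0.080/-0.080 → slack +0.201/-0.350; half-tol=0.080, Σhalf²=0.044620
  -C: nom -2.200 → Σnom=-0.100; wc +0.320/-0.320 → slack +0.521/-0.670; half-tol=0.320, Σhalf²=0.147020
Nominal = -0.100. Worst-case = [-0.100 - 0.670, -0.100 + 0.521] = [-0.770, 0.421]. RSS = √0.147020 = 0.383.

nominal=-0.100 wc=[-0.770,0.421] rss=0.383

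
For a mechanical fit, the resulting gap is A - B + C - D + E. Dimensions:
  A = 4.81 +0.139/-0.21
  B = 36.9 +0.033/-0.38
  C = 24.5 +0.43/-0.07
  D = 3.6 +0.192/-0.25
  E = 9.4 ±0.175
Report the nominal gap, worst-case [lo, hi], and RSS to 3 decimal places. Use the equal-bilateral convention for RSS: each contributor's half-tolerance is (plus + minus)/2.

nominal=-1.790 wc=[-2.470,-0.416] rss=0.464

Stack each dimension's contribution:
  +A: nom +4.810 → Σnom=4.810; wc +0.139/-0.210 → slack +0.139/-0.210; half-tol=0.174, Σhalf²=0.030450
  -B: nom -36.900 → Σnom=-32.090; wc +0.380/-0.033 → slack +0.519/-0.243; half-tol=0.207, Σhalf²=0.073093
  +C: nom +24.500 → Σnom=-7.590; wc +0.430/-0.070 → slack +0.949/-0.313; half-tol=0.250, Σhalf²=0.135593
  -D: nom -3.600 → Σnom=-11.190; wc +0.250/-0.192 → slack +1.199/-0.505; half-tol=0.221, Σhalf²=0.184434
  +E: nom +9.400 → Σnom=-1.790; wc +0.175/-0.175 → slack +1.374/-0.680; half-tol=0.175, Σhalf²=0.215058
Nominal = -1.790. Worst-case = [-1.790 - 0.680, -1.790 + 1.374] = [-2.470, -0.416]. RSS = √0.215058 = 0.464.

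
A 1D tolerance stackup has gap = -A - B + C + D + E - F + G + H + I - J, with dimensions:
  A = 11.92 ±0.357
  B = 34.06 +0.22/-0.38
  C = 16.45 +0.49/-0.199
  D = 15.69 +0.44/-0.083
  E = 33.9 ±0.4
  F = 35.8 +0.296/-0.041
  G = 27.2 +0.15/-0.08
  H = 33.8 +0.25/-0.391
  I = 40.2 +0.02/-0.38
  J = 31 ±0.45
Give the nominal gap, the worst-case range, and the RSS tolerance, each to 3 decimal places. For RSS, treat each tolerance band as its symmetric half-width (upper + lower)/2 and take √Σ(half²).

nominal=54.460 wc=[51.604,57.438] rss=0.975

Stack each dimension's contribution:
  -A: nom -11.920 → Σnom=-11.920; wc +0.357/-0.357 → slack +0.357/-0.357; half-tol=0.357, Σhalf²=0.127449
  -B: nom -34.060 → Σnom=-45.980; wc +0.380/-0.220 → slack +0.737/-0.577; half-tol=0.300, Σhalf²=0.217449
  +C: nom +16.450 → Σnom=-29.530; wc +0.490/-0.199 → slack +1.227/-0.776; half-tol=0.345, Σhalf²=0.336129
  +D: nom +15.690 → Σnom=-13.840; wc +0.440/-0.083 → slack +1.667/-0.859; half-tol=0.262, Σhalf²=0.404512
  +E: nom +33.900 → Σnom=20.060; wc +0.400/-0.400 → slack +2.067/-1.259; half-tol=0.400, Σhalf²=0.564512
  -F: nom -35.800 → Σnom=-15.740; wc +0.041/-0.296 → slack +2.108/-1.555; half-tol=0.168, Σhalf²=0.592904
  +G: nom +27.200 → Σnom=11.460; wc +0.150/-0.080 → slack +2.258/-1.635; half-tol=0.115, Σhalf²=0.606129
  +H: nom +33.800 → Σnom=45.260; wc +0.250/-0.391 → slack +2.508/-2.026; half-tol=0.321, Σhalf²=0.708849
  +I: nom +40.200 → Σnom=85.460; wc +0.020/-0.380 → slack +2.528/-2.406; half-tol=0.200, Σhalf²=0.748849
  -J: nom -31.000 → Σnom=54.460; wc +0.450/-0.450 → slack +2.978/-2.856; half-tol=0.450, Σhalf²=0.951349
Nominal = 54.460. Worst-case = [54.460 - 2.856, 54.460 + 2.978] = [51.604, 57.438]. RSS = √0.951349 = 0.975.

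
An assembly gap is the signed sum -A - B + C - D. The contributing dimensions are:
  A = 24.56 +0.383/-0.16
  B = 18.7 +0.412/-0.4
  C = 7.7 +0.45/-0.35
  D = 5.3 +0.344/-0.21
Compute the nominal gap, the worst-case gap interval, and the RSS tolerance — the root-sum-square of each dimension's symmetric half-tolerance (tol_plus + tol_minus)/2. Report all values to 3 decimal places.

nominal=-40.860 wc=[-42.349,-39.640] rss=0.689

Stack each dimension's contribution:
  -A: nom -24.560 → Σnom=-24.560; wc +0.160/-0.383 → slack +0.160/-0.383; half-tol=0.272, Σhalf²=0.073712
  -B: nom -18.700 → Σnom=-43.260; wc +0.400/-0.412 → slack +0.560/-0.795; half-tol=0.406, Σhalf²=0.238548
  +C: nom +7.700 → Σnom=-35.560; wc +0.450/-0.350 → slack +1.010/-1.145; half-tol=0.400, Σhalf²=0.398548
  -D: nom -5.300 → Σnom=-40.860; wc +0.210/-0.344 → slack +1.220/-1.489; half-tol=0.277, Σhalf²=0.475277
Nominal = -40.860. Worst-case = [-40.860 - 1.489, -40.860 + 1.220] = [-42.349, -39.640]. RSS = √0.475277 = 0.689.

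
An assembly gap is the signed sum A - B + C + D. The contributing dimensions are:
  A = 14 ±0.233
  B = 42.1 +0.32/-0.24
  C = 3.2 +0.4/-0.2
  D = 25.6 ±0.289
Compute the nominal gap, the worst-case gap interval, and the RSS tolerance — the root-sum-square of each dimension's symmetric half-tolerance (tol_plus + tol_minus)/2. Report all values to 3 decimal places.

Stack each dimension's contribution:
  +A: nom +14.000 → Σnom=14.000; wc +0.233/-0.233 → slack +0.233/-0.233; half-tol=0.233, Σhalf²=0.054289
  -B: nom -42.100 → Σnom=-28.100; wc +0.240/-0.320 → slack +0.473/-0.553; half-tol=0.280, Σhalf²=0.132689
  +C: nom +3.200 → Σnom=-24.900; wc +0.400/-0.200 → slack +0.873/-0.753; half-tol=0.300, Σhalf²=0.222689
  +D: nom +25.600 → Σnom=0.700; wc +0.289/-0.289 → slack +1.162/-1.042; half-tol=0.289, Σhalf²=0.306210
Nominal = 0.700. Worst-case = [0.700 - 1.042, 0.700 + 1.162] = [-0.342, 1.862]. RSS = √0.306210 = 0.553.

nominal=0.700 wc=[-0.342,1.862] rss=0.553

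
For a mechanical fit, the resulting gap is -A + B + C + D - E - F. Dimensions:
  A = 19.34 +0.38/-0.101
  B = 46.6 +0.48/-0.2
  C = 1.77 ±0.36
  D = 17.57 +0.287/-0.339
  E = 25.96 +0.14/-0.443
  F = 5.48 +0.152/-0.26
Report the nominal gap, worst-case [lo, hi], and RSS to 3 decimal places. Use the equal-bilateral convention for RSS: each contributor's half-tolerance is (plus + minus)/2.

nominal=15.160 wc=[13.589,17.091] rss=0.727

Stack each dimension's contribution:
  -A: nom -19.340 → Σnom=-19.340; wc +0.101/-0.380 → slack +0.101/-0.380; half-tol=0.240, Σhalf²=0.057840
  +B: nom +46.600 → Σnom=27.260; wc +0.480/-0.200 → slack +0.581/-0.580; half-tol=0.340, Σhalf²=0.173440
  +C: nom +1.770 → Σnom=29.030; wc +0.360/-0.360 → slack +0.941/-0.940; half-tol=0.360, Σhalf²=0.303040
  +D: nom +17.570 → Σnom=46.600; wc +0.287/-0.339 → slack +1.228/-1.279; half-tol=0.313, Σhalf²=0.401009
  -E: nom -25.960 → Σnom=20.640; wc +0.443/-0.140 → slack +1.671/-1.419; half-tol=0.291, Σhalf²=0.485981
  -F: nom -5.480 → Σnom=15.160; wc +0.260/-0.152 → slack +1.931/-1.571; half-tol=0.206, Σhalf²=0.528417
Nominal = 15.160. Worst-case = [15.160 - 1.571, 15.160 + 1.931] = [13.589, 17.091]. RSS = √0.528417 = 0.727.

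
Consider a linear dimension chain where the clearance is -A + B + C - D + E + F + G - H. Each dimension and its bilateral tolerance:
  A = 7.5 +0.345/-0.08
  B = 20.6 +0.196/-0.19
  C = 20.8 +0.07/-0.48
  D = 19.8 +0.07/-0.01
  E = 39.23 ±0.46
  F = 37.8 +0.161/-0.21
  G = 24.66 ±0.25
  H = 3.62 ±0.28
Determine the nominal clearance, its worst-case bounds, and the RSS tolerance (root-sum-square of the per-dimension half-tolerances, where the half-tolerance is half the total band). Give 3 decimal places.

nominal=112.170 wc=[109.885,113.677] rss=0.739

Stack each dimension's contribution:
  -A: nom -7.500 → Σnom=-7.500; wc +0.080/-0.345 → slack +0.080/-0.345; half-tol=0.212, Σhalf²=0.045156
  +B: nom +20.600 → Σnom=13.100; wc +0.196/-0.190 → slack +0.276/-0.535; half-tol=0.193, Σhalf²=0.082405
  +C: nom +20.800 → Σnom=33.900; wc +0.070/-0.480 → slack +0.346/-1.015; half-tol=0.275, Σhalf²=0.158030
  -D: nom -19.800 → Σnom=14.100; wc +0.010/-0.070 → slack +0.356/-1.085; half-tol=0.040, Σhalf²=0.159630
  +E: nom +39.230 → Σnom=53.330; wc +0.460/-0.460 → slack +0.816/-1.545; half-tol=0.460, Σhalf²=0.371230
  +F: nom +37.800 → Σnom=91.130; wc +0.161/-0.210 → slack +0.977/-1.755; half-tol=0.185, Σhalf²=0.405640
  +G: nom +24.660 → Σnom=115.790; wc +0.250/-0.250 → slack +1.227/-2.005; half-tol=0.250, Σhalf²=0.468140
  -H: nom -3.620 → Σnom=112.170; wc +0.280/-0.280 → slack +1.507/-2.285; half-tol=0.280, Σhalf²=0.546540
Nominal = 112.170. Worst-case = [112.170 - 2.285, 112.170 + 1.507] = [109.885, 113.677]. RSS = √0.546540 = 0.739.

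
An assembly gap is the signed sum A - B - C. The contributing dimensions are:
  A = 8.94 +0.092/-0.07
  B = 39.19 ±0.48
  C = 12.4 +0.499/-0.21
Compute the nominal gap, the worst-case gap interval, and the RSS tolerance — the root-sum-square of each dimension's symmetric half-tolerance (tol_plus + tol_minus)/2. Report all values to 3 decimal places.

Stack each dimension's contribution:
  +A: nom +8.940 → Σnom=8.940; wc +0.092/-0.070 → slack +0.092/-0.070; half-tol=0.081, Σhalf²=0.006561
  -B: nom -39.190 → Σnom=-30.250; wc +0.480/-0.480 → slack +0.572/-0.550; half-tol=0.480, Σhalf²=0.236961
  -C: nom -12.400 → Σnom=-42.650; wc +0.210/-0.499 → slack +0.782/-1.049; half-tol=0.354, Σhalf²=0.362631
Nominal = -42.650. Worst-case = [-42.650 - 1.049, -42.650 + 0.782] = [-43.699, -41.868]. RSS = √0.362631 = 0.602.

nominal=-42.650 wc=[-43.699,-41.868] rss=0.602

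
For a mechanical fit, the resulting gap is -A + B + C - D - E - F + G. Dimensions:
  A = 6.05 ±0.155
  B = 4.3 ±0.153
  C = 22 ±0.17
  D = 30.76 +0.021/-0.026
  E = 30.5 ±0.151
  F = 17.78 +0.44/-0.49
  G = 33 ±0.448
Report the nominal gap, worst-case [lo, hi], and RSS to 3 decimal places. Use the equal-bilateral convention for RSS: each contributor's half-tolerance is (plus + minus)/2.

nominal=-25.790 wc=[-27.328,-24.197] rss=0.719

Stack each dimension's contribution:
  -A: nom -6.050 → Σnom=-6.050; wc +0.155/-0.155 → slack +0.155/-0.155; half-tol=0.155, Σhalf²=0.024025
  +B: nom +4.300 → Σnom=-1.750; wc +0.153/-0.153 → slack +0.308/-0.308; half-tol=0.153, Σhalf²=0.047434
  +C: nom +22.000 → Σnom=20.250; wc +0.170/-0.170 → slack +0.478/-0.478; half-tol=0.170, Σhalf²=0.076334
  -D: nom -30.760 → Σnom=-10.510; wc +0.026/-0.021 → slack +0.504/-0.499; half-tol=0.024, Σhalf²=0.076886
  -E: nom -30.500 → Σnom=-41.010; wc +0.151/-0.151 → slack +0.655/-0.650; half-tol=0.151, Σhalf²=0.099687
  -F: nom -17.780 → Σnom=-58.790; wc +0.490/-0.440 → slack +1.145/-1.090; half-tol=0.465, Σhalf²=0.315912
  +G: nom +33.000 → Σnom=-25.790; wc +0.448/-0.448 → slack +1.593/-1.538; half-tol=0.448, Σhalf²=0.516616
Nominal = -25.790. Worst-case = [-25.790 - 1.538, -25.790 + 1.593] = [-27.328, -24.197]. RSS = √0.516616 = 0.719.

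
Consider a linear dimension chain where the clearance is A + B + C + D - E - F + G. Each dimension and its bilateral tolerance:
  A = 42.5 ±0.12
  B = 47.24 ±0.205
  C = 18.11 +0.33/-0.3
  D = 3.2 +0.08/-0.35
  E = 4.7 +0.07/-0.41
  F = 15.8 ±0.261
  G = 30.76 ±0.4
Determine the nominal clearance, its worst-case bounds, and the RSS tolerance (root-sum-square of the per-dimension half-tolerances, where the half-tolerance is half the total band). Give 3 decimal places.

Stack each dimension's contribution:
  +A: nom +42.500 → Σnom=42.500; wc +0.120/-0.120 → slack +0.120/-0.120; half-tol=0.120, Σhalf²=0.014400
  +B: nom +47.240 → Σnom=89.740; wc +0.205/-0.205 → slack +0.325/-0.325; half-tol=0.205, Σhalf²=0.056425
  +C: nom +18.110 → Σnom=107.850; wc +0.330/-0.300 → slack +0.655/-0.625; half-tol=0.315, Σhalf²=0.155650
  +D: nom +3.200 → Σnom=111.050; wc +0.080/-0.350 → slack +0.735/-0.975; half-tol=0.215, Σhalf²=0.201875
  -E: nom -4.700 → Σnom=106.350; wc +0.410/-0.070 → slack +1.145/-1.045; half-tol=0.240, Σhalf²=0.259475
  -F: nom -15.800 → Σnom=90.550; wc +0.261/-0.261 → slack +1.406/-1.306; half-tol=0.261, Σhalf²=0.327596
  +G: nom +30.760 → Σnom=121.310; wc +0.400/-0.400 → slack +1.806/-1.706; half-tol=0.400, Σhalf²=0.487596
Nominal = 121.310. Worst-case = [121.310 - 1.706, 121.310 + 1.806] = [119.604, 123.116]. RSS = √0.487596 = 0.698.

nominal=121.310 wc=[119.604,123.116] rss=0.698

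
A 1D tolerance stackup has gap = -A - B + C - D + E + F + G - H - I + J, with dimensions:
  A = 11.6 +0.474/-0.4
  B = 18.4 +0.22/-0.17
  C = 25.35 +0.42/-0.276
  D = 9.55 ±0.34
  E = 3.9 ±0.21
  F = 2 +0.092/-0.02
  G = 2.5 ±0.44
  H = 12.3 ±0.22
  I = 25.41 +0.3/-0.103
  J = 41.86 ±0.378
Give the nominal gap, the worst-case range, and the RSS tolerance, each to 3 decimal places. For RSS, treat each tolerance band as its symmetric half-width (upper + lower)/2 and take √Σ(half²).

nominal=-1.650 wc=[-4.528,1.123] rss=0.969

Stack each dimension's contribution:
  -A: nom -11.600 → Σnom=-11.600; wc +0.400/-0.474 → slack +0.400/-0.474; half-tol=0.437, Σhalf²=0.190969
  -B: nom -18.400 → Σnom=-30.000; wc +0.170/-0.220 → slack +0.570/-0.694; half-tol=0.195, Σhalf²=0.228994
  +C: nom +25.350 → Σnom=-4.650; wc +0.420/-0.276 → slack +0.990/-0.970; half-tol=0.348, Σhalf²=0.350098
  -D: nom -9.550 → Σnom=-14.200; wc +0.340/-0.340 → slack +1.330/-1.310; half-tol=0.340, Σhalf²=0.465698
  +E: nom +3.900 → Σnom=-10.300; wc +0.210/-0.210 → slack +1.540/-1.520; half-tol=0.210, Σhalf²=0.509798
  +F: nom +2.000 → Σnom=-8.300; wc +0.092/-0.020 → slack +1.632/-1.540; half-tol=0.056, Σhalf²=0.512934
  +G: nom +2.500 → Σnom=-5.800; wc +0.440/-0.440 → slack +2.072/-1.980; half-tol=0.440, Σhalf²=0.706534
  -H: nom -12.300 → Σnom=-18.100; wc +0.220/-0.220 → slack +2.292/-2.200; half-tol=0.220, Σhalf²=0.754934
  -I: nom -25.410 → Σnom=-43.510; wc +0.103/-0.300 → slack +2.395/-2.500; half-tol=0.201, Σhalf²=0.795536
  +J: nom +41.860 → Σnom=-1.650; wc +0.378/-0.378 → slack +2.773/-2.878; half-tol=0.378, Σhalf²=0.938420
Nominal = -1.650. Worst-case = [-1.650 - 2.878, -1.650 + 2.773] = [-4.528, 1.123]. RSS = √0.938420 = 0.969.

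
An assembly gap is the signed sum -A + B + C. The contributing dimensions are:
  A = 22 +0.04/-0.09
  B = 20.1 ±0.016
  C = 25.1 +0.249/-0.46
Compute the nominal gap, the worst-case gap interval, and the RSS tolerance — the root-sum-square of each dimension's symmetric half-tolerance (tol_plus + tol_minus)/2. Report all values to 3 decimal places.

Stack each dimension's contribution:
  -A: nom -22.000 → Σnom=-22.000; wc +0.090/-0.040 → slack +0.090/-0.040; half-tol=0.065, Σhalf²=0.004225
  +B: nom +20.100 → Σnom=-1.900; wc +0.016/-0.016 → slack +0.106/-0.056; half-tol=0.016, Σhalf²=0.004481
  +C: nom +25.100 → Σnom=23.200; wc +0.249/-0.460 → slack +0.355/-0.516; half-tol=0.355, Σhalf²=0.130151
Nominal = 23.200. Worst-case = [23.200 - 0.516, 23.200 + 0.355] = [22.684, 23.555]. RSS = √0.130151 = 0.361.

nominal=23.200 wc=[22.684,23.555] rss=0.361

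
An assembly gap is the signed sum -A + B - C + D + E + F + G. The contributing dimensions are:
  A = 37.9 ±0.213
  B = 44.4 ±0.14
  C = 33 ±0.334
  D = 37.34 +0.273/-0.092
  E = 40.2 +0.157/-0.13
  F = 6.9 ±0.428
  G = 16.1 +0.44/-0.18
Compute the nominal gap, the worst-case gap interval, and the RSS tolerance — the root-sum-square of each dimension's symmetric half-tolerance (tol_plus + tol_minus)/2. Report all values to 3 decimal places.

Stack each dimension's contribution:
  -A: nom -37.900 → Σnom=-37.900; wc +0.213/-0.213 → slack +0.213/-0.213; half-tol=0.213, Σhalf²=0.045369
  +B: nom +44.400 → Σnom=6.500; wc +0.140/-0.140 → slack +0.353/-0.353; half-tol=0.140, Σhalf²=0.064969
  -C: nom -33.000 → Σnom=-26.500; wc +0.334/-0.334 → slack +0.687/-0.687; half-tol=0.334, Σhalf²=0.176525
  +D: nom +37.340 → Σnom=10.840; wc +0.273/-0.092 → slack +0.960/-0.779; half-tol=0.182, Σhalf²=0.209831
  +E: nom +40.200 → Σnom=51.040; wc +0.157/-0.130 → slack +1.117/-0.909; half-tol=0.144, Σhalf²=0.230424
  +F: nom +6.900 → Σnom=57.940; wc +0.428/-0.428 → slack +1.545/-1.337; half-tol=0.428, Σhalf²=0.413608
  +G: nom +16.100 → Σnom=74.040; wc +0.440/-0.180 → slack +1.985/-1.517; half-tol=0.310, Σhalf²=0.509707
Nominal = 74.040. Worst-case = [74.040 - 1.517, 74.040 + 1.985] = [72.523, 76.025]. RSS = √0.509707 = 0.714.

nominal=74.040 wc=[72.523,76.025] rss=0.714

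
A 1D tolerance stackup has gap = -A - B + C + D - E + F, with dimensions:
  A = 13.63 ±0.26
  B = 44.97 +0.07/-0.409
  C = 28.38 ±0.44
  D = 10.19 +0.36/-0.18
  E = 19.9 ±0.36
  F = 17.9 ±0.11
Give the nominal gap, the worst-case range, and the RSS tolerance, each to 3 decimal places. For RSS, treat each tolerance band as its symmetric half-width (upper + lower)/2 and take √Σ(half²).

nominal=-22.030 wc=[-23.450,-20.091] rss=0.730

Stack each dimension's contribution:
  -A: nom -13.630 → Σnom=-13.630; wc +0.260/-0.260 → slack +0.260/-0.260; half-tol=0.260, Σhalf²=0.067600
  -B: nom -44.970 → Σnom=-58.600; wc +0.409/-0.070 → slack +0.669/-0.330; half-tol=0.239, Σhalf²=0.124960
  +C: nom +28.380 → Σnom=-30.220; wc +0.440/-0.440 → slack +1.109/-0.770; half-tol=0.440, Σhalf²=0.318560
  +D: nom +10.190 → Σnom=-20.030; wc +0.360/-0.180 → slack +1.469/-0.950; half-tol=0.270, Σhalf²=0.391460
  -E: nom -19.900 → Σnom=-39.930; wc +0.360/-0.360 → slack +1.829/-1.310; half-tol=0.360, Σhalf²=0.521060
  +F: nom +17.900 → Σnom=-22.030; wc +0.110/-0.110 → slack +1.939/-1.420; half-tol=0.110, Σhalf²=0.533160
Nominal = -22.030. Worst-case = [-22.030 - 1.420, -22.030 + 1.939] = [-23.450, -20.091]. RSS = √0.533160 = 0.730.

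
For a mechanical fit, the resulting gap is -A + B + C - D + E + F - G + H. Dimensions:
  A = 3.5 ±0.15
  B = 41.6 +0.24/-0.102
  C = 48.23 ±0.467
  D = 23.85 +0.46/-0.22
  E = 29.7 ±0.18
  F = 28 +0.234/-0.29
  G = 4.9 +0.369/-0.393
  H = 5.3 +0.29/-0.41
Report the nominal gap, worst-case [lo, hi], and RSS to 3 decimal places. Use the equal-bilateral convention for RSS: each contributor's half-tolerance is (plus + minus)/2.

Stack each dimension's contribution:
  -A: nom -3.500 → Σnom=-3.500; wc +0.150/-0.150 → slack +0.150/-0.150; half-tol=0.150, Σhalf²=0.022500
  +B: nom +41.600 → Σnom=38.100; wc +0.240/-0.102 → slack +0.390/-0.252; half-tol=0.171, Σhalf²=0.051741
  +C: nom +48.230 → Σnom=86.330; wc +0.467/-0.467 → slack +0.857/-0.719; half-tol=0.467, Σhalf²=0.269830
  -D: nom -23.850 → Σnom=62.480; wc +0.220/-0.460 → slack +1.077/-1.179; half-tol=0.340, Σhalf²=0.385430
  +E: nom +29.700 → Σnom=92.180; wc +0.180/-0.180 → slack +1.257/-1.359; half-tol=0.180, Σhalf²=0.417830
  +F: nom +28.000 → Σnom=120.180; wc +0.234/-0.290 → slack +1.491/-1.649; half-tol=0.262, Σhalf²=0.486474
  -G: nom -4.900 → Σnom=115.280; wc +0.393/-0.369 → slack +1.884/-2.018; half-tol=0.381, Σhalf²=0.631635
  +H: nom +5.300 → Σnom=120.580; wc +0.290/-0.410 → slack +2.174/-2.428; half-tol=0.350, Σhalf²=0.754135
Nominal = 120.580. Worst-case = [120.580 - 2.428, 120.580 + 2.174] = [118.152, 122.754]. RSS = √0.754135 = 0.868.

nominal=120.580 wc=[118.152,122.754] rss=0.868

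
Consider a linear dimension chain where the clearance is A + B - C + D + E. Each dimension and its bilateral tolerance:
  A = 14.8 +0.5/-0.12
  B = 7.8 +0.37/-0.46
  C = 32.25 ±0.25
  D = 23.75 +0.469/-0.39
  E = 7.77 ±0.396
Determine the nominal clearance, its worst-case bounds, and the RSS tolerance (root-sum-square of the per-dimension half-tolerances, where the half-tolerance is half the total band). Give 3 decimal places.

Stack each dimension's contribution:
  +A: nom +14.800 → Σnom=14.800; wc +0.500/-0.120 → slack +0.500/-0.120; half-tol=0.310, Σhalf²=0.096100
  +B: nom +7.800 → Σnom=22.600; wc +0.370/-0.460 → slack +0.870/-0.580; half-tol=0.415, Σhalf²=0.268325
  -C: nom -32.250 → Σnom=-9.650; wc +0.250/-0.250 → slack +1.120/-0.830; half-tol=0.250, Σhalf²=0.330825
  +D: nom +23.750 → Σnom=14.100; wc +0.469/-0.390 → slack +1.589/-1.220; half-tol=0.429, Σhalf²=0.515295
  +E: nom +7.770 → Σnom=21.870; wc +0.396/-0.396 → slack +1.985/-1.616; half-tol=0.396, Σhalf²=0.672111
Nominal = 21.870. Worst-case = [21.870 - 1.616, 21.870 + 1.985] = [20.254, 23.855]. RSS = √0.672111 = 0.820.

nominal=21.870 wc=[20.254,23.855] rss=0.820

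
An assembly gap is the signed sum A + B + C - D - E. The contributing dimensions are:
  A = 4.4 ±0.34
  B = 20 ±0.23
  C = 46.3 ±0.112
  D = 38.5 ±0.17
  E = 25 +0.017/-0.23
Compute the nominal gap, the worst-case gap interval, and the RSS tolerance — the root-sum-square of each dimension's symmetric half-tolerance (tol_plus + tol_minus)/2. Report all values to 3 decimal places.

Stack each dimension's contribution:
  +A: nom +4.400 → Σnom=4.400; wc +0.340/-0.340 → slack +0.340/-0.340; half-tol=0.340, Σhalf²=0.115600
  +B: nom +20.000 → Σnom=24.400; wc +0.230/-0.230 → slack +0.570/-0.570; half-tol=0.230, Σhalf²=0.168500
  +C: nom +46.300 → Σnom=70.700; wc +0.112/-0.112 → slack +0.682/-0.682; half-tol=0.112, Σhalf²=0.181044
  -D: nom -38.500 → Σnom=32.200; wc +0.170/-0.170 → slack +0.852/-0.852; half-tol=0.170, Σhalf²=0.209944
  -E: nom -25.000 → Σnom=7.200; wc +0.230/-0.017 → slack +1.082/-0.869; half-tol=0.123, Σhalf²=0.225196
Nominal = 7.200. Worst-case = [7.200 - 0.869, 7.200 + 1.082] = [6.331, 8.282]. RSS = √0.225196 = 0.475.

nominal=7.200 wc=[6.331,8.282] rss=0.475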